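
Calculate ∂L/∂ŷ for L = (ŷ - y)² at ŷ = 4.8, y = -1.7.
∂L/∂ŷ = 13.0

∂L/∂ŷ = 2(ŷ - y) = 2(4.8 - -1.7) = 2(6.5) = 13.0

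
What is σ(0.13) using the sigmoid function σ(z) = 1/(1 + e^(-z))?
0.5325

sigmoid(0.13) = 1/(1 + e^(-0.13)) = 1/(1 + 0.8781) = 0.5325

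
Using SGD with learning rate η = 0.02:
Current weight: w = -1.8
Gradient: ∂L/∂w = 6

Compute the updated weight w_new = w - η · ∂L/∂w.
w_new = -1.92

w_new = w - η·∂L/∂w = -1.8 - 0.02×(6) = -1.8 - (0.12) = -1.92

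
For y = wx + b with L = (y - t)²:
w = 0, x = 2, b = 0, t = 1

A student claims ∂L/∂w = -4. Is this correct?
Correct

y = (0)(2) + 0 = 0
∂L/∂y = 2(y - t) = 2(0 - 1) = -2
∂y/∂w = x = 2
∂L/∂w = -2 × 2 = -4

Claimed value: -4
Correct: The correct gradient is -4.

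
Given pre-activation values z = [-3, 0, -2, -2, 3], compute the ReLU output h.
h = [0, 0, 0, 0, 3]

ReLU applied element-wise: max(0,-3)=0, max(0,0)=0, max(0,-2)=0, max(0,-2)=0, max(0,3)=3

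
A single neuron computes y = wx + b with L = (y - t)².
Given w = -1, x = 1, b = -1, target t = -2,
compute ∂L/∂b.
∂L/∂b = 0

y = wx + b = (-1)(1) + -1 = -2
∂L/∂y = 2(y - t) = 2(-2 - -2) = 0
∂y/∂b = 1
∂L/∂b = ∂L/∂y · ∂y/∂b = 0 × 1 = 0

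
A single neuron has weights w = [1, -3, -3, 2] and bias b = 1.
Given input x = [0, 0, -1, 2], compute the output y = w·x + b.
y = 8

y = (1)(0) + (-3)(0) + (-3)(-1) + (2)(2) + 1 = 8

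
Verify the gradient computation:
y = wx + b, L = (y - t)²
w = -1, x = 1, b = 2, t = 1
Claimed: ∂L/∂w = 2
Incorrect

y = (-1)(1) + 2 = 1
∂L/∂y = 2(y - t) = 2(1 - 1) = 0
∂y/∂w = x = 1
∂L/∂w = 0 × 1 = 0

Claimed value: 2
Incorrect: The correct gradient is 0.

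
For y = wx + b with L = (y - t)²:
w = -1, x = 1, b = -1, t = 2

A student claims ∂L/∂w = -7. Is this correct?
Incorrect

y = (-1)(1) + -1 = -2
∂L/∂y = 2(y - t) = 2(-2 - 2) = -8
∂y/∂w = x = 1
∂L/∂w = -8 × 1 = -8

Claimed value: -7
Incorrect: The correct gradient is -8.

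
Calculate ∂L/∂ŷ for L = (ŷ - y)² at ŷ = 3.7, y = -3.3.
∂L/∂ŷ = 14.0

∂L/∂ŷ = 2(ŷ - y) = 2(3.7 - -3.3) = 2(7.0) = 14.0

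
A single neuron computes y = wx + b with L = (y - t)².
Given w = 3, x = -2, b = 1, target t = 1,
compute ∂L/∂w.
∂L/∂w = 24

y = wx + b = (3)(-2) + 1 = -5
∂L/∂y = 2(y - t) = 2(-5 - 1) = -12
∂y/∂w = x = -2
∂L/∂w = ∂L/∂y · ∂y/∂w = -12 × -2 = 24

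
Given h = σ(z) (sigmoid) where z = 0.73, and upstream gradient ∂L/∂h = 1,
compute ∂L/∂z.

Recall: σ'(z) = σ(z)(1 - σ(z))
∂L/∂z = 0.2194

σ(0.73) = 0.6748
σ'(0.73) = σ(0.73)(1 - σ(0.73)) = 0.6748 × 0.3252 = 0.2194
∂L/∂z = ∂L/∂h · σ'(z) = 1 × 0.2194 = 0.2194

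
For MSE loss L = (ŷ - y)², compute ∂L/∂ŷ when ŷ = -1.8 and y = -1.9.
∂L/∂ŷ = 0.2

∂L/∂ŷ = 2(ŷ - y) = 2(-1.8 - -1.9) = 2(0.1) = 0.2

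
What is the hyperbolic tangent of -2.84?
-0.9932

tanh(-2.84) = (e^(-2.84) - e^(2.84))/(e^(-2.84) + e^(2.84)) = -0.9932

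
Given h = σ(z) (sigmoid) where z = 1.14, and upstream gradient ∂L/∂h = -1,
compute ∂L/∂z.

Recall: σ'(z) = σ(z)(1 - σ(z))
∂L/∂z = -0.1836

σ(1.14) = 0.7577
σ'(1.14) = σ(1.14)(1 - σ(1.14)) = 0.7577 × 0.2423 = 0.1836
∂L/∂z = ∂L/∂h · σ'(z) = -1 × 0.1836 = -0.1836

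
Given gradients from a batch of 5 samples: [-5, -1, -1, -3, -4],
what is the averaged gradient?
Average gradient = -2.8

Average = (1/5)(-5 + -1 + -1 + -3 + -4) = -14/5 = -2.8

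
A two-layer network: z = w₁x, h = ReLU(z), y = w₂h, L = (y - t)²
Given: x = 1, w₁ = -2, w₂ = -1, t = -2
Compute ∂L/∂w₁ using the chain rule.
∂L/∂w₁ = 0

Forward pass:
z = w₁x = -2×1 = -2
h = ReLU(-2) = 0
y = w₂h = -1×0 = 0

Backward pass:
∂L/∂y = 2(y - t) = 2(0 - -2) = 4
∂y/∂h = w₂ = -1
∂h/∂z = 0 (ReLU derivative)
∂z/∂w₁ = x = 1

∂L/∂w₁ = 4 × -1 × 0 × 1 = 0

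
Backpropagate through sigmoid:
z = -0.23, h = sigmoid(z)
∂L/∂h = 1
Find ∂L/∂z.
∂L/∂z = 0.2467

σ(-0.23) = 0.4428
σ'(-0.23) = σ(-0.23)(1 - σ(-0.23)) = 0.4428 × 0.5572 = 0.2467
∂L/∂z = ∂L/∂h · σ'(z) = 1 × 0.2467 = 0.2467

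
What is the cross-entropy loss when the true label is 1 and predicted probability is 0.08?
L = 2.526

L = -1·log(0.08) - 0·log(0.92) = -log(0.08) = 2.526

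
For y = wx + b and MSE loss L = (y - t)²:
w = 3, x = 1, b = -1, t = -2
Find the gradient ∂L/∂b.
∂L/∂b = 8

y = wx + b = (3)(1) + -1 = 2
∂L/∂y = 2(y - t) = 2(2 - -2) = 8
∂y/∂b = 1
∂L/∂b = ∂L/∂y · ∂y/∂b = 8 × 1 = 8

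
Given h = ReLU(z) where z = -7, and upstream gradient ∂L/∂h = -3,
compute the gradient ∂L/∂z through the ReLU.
∂L/∂z = 0

h = ReLU(-7) = 0
Since z < 0: ∂h/∂z = 0
∂L/∂z = ∂L/∂h · ∂h/∂z = -3 × 0 = 0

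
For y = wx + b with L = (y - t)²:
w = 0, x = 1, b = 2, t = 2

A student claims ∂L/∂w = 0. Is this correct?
Correct

y = (0)(1) + 2 = 2
∂L/∂y = 2(y - t) = 2(2 - 2) = 0
∂y/∂w = x = 1
∂L/∂w = 0 × 1 = 0

Claimed value: 0
Correct: The correct gradient is 0.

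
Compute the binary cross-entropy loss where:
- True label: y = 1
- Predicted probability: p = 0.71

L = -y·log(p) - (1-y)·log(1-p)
L = 0.3425

L = -1·log(0.71) - 0·log(0.29) = -log(0.71) = 0.3425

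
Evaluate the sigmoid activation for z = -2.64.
0.06661

sigmoid(-2.64) = 1/(1 + e^(2.64)) = 1/(1 + 14.01) = 0.06661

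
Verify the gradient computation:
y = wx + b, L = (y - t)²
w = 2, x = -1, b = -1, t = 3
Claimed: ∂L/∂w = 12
Correct

y = (2)(-1) + -1 = -3
∂L/∂y = 2(y - t) = 2(-3 - 3) = -12
∂y/∂w = x = -1
∂L/∂w = -12 × -1 = 12

Claimed value: 12
Correct: The correct gradient is 12.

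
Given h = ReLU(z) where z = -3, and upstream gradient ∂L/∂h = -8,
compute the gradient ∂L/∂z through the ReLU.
∂L/∂z = 0

h = ReLU(-3) = 0
Since z < 0: ∂h/∂z = 0
∂L/∂z = ∂L/∂h · ∂h/∂z = -8 × 0 = 0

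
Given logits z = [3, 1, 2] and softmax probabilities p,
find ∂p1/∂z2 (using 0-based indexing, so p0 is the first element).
∂p1/∂z2 = -0.02203

p = softmax(z) = [0.6652, 0.09003, 0.2447]
p1 = 0.09003, p2 = 0.2447

∂p1/∂z2 = -p1 × p2 = -0.09003 × 0.2447 = -0.02203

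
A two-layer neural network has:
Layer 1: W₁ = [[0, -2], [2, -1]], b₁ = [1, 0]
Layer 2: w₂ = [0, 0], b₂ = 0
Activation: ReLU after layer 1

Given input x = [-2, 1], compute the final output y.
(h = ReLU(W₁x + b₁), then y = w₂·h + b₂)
y = 0

Layer 1 pre-activation: z₁ = [-1, -5]
After ReLU: h = [0, 0]
Layer 2 output: y = 0×0 + 0×0 + 0 = 0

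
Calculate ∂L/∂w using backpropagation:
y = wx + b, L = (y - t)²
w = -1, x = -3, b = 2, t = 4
∂L/∂w = -6

y = wx + b = (-1)(-3) + 2 = 5
∂L/∂y = 2(y - t) = 2(5 - 4) = 2
∂y/∂w = x = -3
∂L/∂w = ∂L/∂y · ∂y/∂w = 2 × -3 = -6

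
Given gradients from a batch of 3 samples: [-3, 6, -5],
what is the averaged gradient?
Average gradient = -0.6667

Average = (1/3)(-3 + 6 + -5) = -2/3 = -0.6667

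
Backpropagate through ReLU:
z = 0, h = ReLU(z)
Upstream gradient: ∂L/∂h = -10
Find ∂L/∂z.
∂L/∂z = 0

h = ReLU(0) = 0
At z = 0: ∂h/∂z = 0 (by convention)
∂L/∂z = ∂L/∂h · ∂h/∂z = -10 × 0 = 0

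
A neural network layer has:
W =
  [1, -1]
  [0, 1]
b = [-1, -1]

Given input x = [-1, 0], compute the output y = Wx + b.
y = [-2, -1]

Wx = [1×-1 + -1×0, 0×-1 + 1×0]
   = [-1, 0]
y = Wx + b = [-1 + -1, 0 + -1] = [-2, -1]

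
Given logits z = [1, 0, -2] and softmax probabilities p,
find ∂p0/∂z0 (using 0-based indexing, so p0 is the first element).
∂p0/∂z0 = 0.2078

p = softmax(z) = [0.7054, 0.2595, 0.03512]
p0 = 0.7054

∂p0/∂z0 = p0(1 - p0) = 0.7054 × (1 - 0.7054) = 0.2078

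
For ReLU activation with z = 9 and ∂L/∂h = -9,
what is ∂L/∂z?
∂L/∂z = -9

h = ReLU(9) = 9
Since z > 0: ∂h/∂z = 1
∂L/∂z = ∂L/∂h · ∂h/∂z = -9 × 1 = -9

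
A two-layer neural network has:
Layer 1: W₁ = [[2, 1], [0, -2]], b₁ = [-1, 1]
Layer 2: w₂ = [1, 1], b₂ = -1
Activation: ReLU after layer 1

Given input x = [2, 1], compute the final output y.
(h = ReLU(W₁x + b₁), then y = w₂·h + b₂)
y = 3

Layer 1 pre-activation: z₁ = [4, -1]
After ReLU: h = [4, 0]
Layer 2 output: y = 1×4 + 1×0 + -1 = 3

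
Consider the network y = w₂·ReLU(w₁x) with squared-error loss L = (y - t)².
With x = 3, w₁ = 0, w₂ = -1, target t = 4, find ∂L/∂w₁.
∂L/∂w₁ = 0

Forward pass:
z = w₁x = 0×3 = 0
h = ReLU(0) = 0
y = w₂h = -1×0 = 0

Backward pass:
∂L/∂y = 2(y - t) = 2(0 - 4) = -8
∂y/∂h = w₂ = -1
∂h/∂z = 0 (ReLU derivative)
∂z/∂w₁ = x = 3

∂L/∂w₁ = -8 × -1 × 0 × 3 = 0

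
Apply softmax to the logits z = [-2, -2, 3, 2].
p = [0.0049, 0.0049, 0.7239, 0.2663]

exp(z) = [0.1353, 0.1353, 20.09, 7.389]
Sum = 27.75
p = [0.0049, 0.0049, 0.7239, 0.2663]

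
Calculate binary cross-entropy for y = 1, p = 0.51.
L = 0.6733

L = -1·log(0.51) - 0·log(0.49) = -log(0.51) = 0.6733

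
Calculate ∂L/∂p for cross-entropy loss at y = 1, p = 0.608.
∂L/∂p = -1.645

∂L/∂p = -y/p + (1-y)/(1-p) = -1/0.608 + 0 = -1.645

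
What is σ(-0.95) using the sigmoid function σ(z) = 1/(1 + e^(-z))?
0.2789

sigmoid(-0.95) = 1/(1 + e^(0.95)) = 1/(1 + 2.586) = 0.2789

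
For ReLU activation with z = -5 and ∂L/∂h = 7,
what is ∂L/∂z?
∂L/∂z = 0

h = ReLU(-5) = 0
Since z < 0: ∂h/∂z = 0
∂L/∂z = ∂L/∂h · ∂h/∂z = 7 × 0 = 0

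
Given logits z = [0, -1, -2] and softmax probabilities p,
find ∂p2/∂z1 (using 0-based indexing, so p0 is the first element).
∂p2/∂z1 = -0.02203

p = softmax(z) = [0.6652, 0.2447, 0.09003]
p2 = 0.09003, p1 = 0.2447

∂p2/∂z1 = -p2 × p1 = -0.09003 × 0.2447 = -0.02203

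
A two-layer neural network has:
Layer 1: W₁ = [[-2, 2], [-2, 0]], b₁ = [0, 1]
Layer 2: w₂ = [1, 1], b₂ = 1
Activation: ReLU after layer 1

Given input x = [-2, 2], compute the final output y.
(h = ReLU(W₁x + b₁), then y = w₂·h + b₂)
y = 14

Layer 1 pre-activation: z₁ = [8, 5]
After ReLU: h = [8, 5]
Layer 2 output: y = 1×8 + 1×5 + 1 = 14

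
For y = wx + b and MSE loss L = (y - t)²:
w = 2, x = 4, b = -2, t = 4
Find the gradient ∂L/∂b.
∂L/∂b = 4

y = wx + b = (2)(4) + -2 = 6
∂L/∂y = 2(y - t) = 2(6 - 4) = 4
∂y/∂b = 1
∂L/∂b = ∂L/∂y · ∂y/∂b = 4 × 1 = 4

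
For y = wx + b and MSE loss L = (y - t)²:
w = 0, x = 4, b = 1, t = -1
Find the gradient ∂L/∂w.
∂L/∂w = 16

y = wx + b = (0)(4) + 1 = 1
∂L/∂y = 2(y - t) = 2(1 - -1) = 4
∂y/∂w = x = 4
∂L/∂w = ∂L/∂y · ∂y/∂w = 4 × 4 = 16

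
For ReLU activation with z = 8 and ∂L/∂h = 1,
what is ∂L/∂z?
∂L/∂z = 1

h = ReLU(8) = 8
Since z > 0: ∂h/∂z = 1
∂L/∂z = ∂L/∂h · ∂h/∂z = 1 × 1 = 1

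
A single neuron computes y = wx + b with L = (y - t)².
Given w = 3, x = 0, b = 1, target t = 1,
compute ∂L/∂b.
∂L/∂b = 0

y = wx + b = (3)(0) + 1 = 1
∂L/∂y = 2(y - t) = 2(1 - 1) = 0
∂y/∂b = 1
∂L/∂b = ∂L/∂y · ∂y/∂b = 0 × 1 = 0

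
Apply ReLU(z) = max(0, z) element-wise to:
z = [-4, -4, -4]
h = [0, 0, 0]

ReLU applied element-wise: max(0,-4)=0, max(0,-4)=0, max(0,-4)=0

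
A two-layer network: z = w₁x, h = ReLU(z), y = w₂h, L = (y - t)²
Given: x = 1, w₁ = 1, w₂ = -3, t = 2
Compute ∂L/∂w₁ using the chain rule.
∂L/∂w₁ = 30

Forward pass:
z = w₁x = 1×1 = 1
h = ReLU(1) = 1
y = w₂h = -3×1 = -3

Backward pass:
∂L/∂y = 2(y - t) = 2(-3 - 2) = -10
∂y/∂h = w₂ = -3
∂h/∂z = 1 (ReLU derivative)
∂z/∂w₁ = x = 1

∂L/∂w₁ = -10 × -3 × 1 × 1 = 30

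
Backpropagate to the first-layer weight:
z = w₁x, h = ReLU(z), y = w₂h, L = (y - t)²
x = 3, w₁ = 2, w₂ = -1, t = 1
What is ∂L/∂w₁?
∂L/∂w₁ = 42

Forward pass:
z = w₁x = 2×3 = 6
h = ReLU(6) = 6
y = w₂h = -1×6 = -6

Backward pass:
∂L/∂y = 2(y - t) = 2(-6 - 1) = -14
∂y/∂h = w₂ = -1
∂h/∂z = 1 (ReLU derivative)
∂z/∂w₁ = x = 3

∂L/∂w₁ = -14 × -1 × 1 × 3 = 42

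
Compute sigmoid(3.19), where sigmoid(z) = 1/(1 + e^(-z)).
0.9605

sigmoid(3.19) = 1/(1 + e^(-3.19)) = 1/(1 + 0.04117) = 0.9605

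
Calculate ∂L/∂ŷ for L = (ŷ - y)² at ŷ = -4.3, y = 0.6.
∂L/∂ŷ = -9.8

∂L/∂ŷ = 2(ŷ - y) = 2(-4.3 - 0.6) = 2(-4.9) = -9.8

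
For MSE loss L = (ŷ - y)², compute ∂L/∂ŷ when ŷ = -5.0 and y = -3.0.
∂L/∂ŷ = -4.0

∂L/∂ŷ = 2(ŷ - y) = 2(-5.0 - -3.0) = 2(-2.0) = -4.0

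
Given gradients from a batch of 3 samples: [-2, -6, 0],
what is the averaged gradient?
Average gradient = -2.667

Average = (1/3)(-2 + -6 + 0) = -8/3 = -2.667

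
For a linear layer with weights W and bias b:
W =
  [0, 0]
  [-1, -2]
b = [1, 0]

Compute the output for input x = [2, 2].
y = [1, -6]

Wx = [0×2 + 0×2, -1×2 + -2×2]
   = [0, -6]
y = Wx + b = [0 + 1, -6 + 0] = [1, -6]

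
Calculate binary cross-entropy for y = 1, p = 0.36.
L = 1.022

L = -1·log(0.36) - 0·log(0.64) = -log(0.36) = 1.022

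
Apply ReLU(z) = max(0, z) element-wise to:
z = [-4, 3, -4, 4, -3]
h = [0, 3, 0, 4, 0]

ReLU applied element-wise: max(0,-4)=0, max(0,3)=3, max(0,-4)=0, max(0,4)=4, max(0,-3)=0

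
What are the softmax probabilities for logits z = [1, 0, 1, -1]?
p = [0.3995, 0.147, 0.3995, 0.0541]

exp(z) = [2.718, 1, 2.718, 0.3679]
Sum = 6.804
p = [0.3995, 0.147, 0.3995, 0.0541]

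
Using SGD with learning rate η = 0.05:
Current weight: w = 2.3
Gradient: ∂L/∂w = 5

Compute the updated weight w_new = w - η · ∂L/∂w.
w_new = 2.05

w_new = w - η·∂L/∂w = 2.3 - 0.05×(5) = 2.3 - (0.25) = 2.05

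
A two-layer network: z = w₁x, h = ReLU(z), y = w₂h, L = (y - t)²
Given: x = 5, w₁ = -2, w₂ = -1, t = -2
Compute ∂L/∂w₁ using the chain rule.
∂L/∂w₁ = 0

Forward pass:
z = w₁x = -2×5 = -10
h = ReLU(-10) = 0
y = w₂h = -1×0 = 0

Backward pass:
∂L/∂y = 2(y - t) = 2(0 - -2) = 4
∂y/∂h = w₂ = -1
∂h/∂z = 0 (ReLU derivative)
∂z/∂w₁ = x = 5

∂L/∂w₁ = 4 × -1 × 0 × 5 = 0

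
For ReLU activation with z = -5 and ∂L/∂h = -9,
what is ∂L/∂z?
∂L/∂z = 0

h = ReLU(-5) = 0
Since z < 0: ∂h/∂z = 0
∂L/∂z = ∂L/∂h · ∂h/∂z = -9 × 0 = 0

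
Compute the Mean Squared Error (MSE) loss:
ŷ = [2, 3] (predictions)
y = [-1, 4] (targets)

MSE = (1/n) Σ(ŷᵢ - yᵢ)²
MSE = 5

MSE = (1/2)((2--1)² + (3-4)²) = (1/2)(9 + 1) = 5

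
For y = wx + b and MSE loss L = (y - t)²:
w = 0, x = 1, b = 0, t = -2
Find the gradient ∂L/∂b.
∂L/∂b = 4

y = wx + b = (0)(1) + 0 = 0
∂L/∂y = 2(y - t) = 2(0 - -2) = 4
∂y/∂b = 1
∂L/∂b = ∂L/∂y · ∂y/∂b = 4 × 1 = 4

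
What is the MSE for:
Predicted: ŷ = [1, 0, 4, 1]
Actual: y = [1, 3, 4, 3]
MSE = 3.25

MSE = (1/4)((1-1)² + (0-3)² + (4-4)² + (1-3)²) = (1/4)(0 + 9 + 0 + 4) = 3.25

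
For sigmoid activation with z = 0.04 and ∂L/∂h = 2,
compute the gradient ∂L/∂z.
∂L/∂z = 0.4998

σ(0.04) = 0.51
σ'(0.04) = σ(0.04)(1 - σ(0.04)) = 0.51 × 0.49 = 0.2499
∂L/∂z = ∂L/∂h · σ'(z) = 2 × 0.2499 = 0.4998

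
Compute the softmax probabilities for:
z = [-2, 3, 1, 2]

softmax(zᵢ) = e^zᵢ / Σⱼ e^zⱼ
p = [0.0045, 0.6623, 0.0896, 0.2436]

exp(z) = [0.1353, 20.09, 2.718, 7.389]
Sum = 30.33
p = [0.0045, 0.6623, 0.0896, 0.2436]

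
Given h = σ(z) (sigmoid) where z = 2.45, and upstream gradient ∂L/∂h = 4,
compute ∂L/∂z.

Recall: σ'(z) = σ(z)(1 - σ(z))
∂L/∂z = 0.2925

σ(2.45) = 0.9206
σ'(2.45) = σ(2.45)(1 - σ(2.45)) = 0.9206 × 0.07944 = 0.07313
∂L/∂z = ∂L/∂h · σ'(z) = 4 × 0.07313 = 0.2925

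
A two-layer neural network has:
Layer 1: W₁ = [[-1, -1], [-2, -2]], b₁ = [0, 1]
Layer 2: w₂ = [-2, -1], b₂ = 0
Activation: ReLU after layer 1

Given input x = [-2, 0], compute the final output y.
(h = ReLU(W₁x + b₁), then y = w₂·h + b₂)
y = -9

Layer 1 pre-activation: z₁ = [2, 5]
After ReLU: h = [2, 5]
Layer 2 output: y = -2×2 + -1×5 + 0 = -9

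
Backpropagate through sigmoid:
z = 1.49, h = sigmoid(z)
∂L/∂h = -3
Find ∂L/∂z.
∂L/∂z = -0.4503

σ(1.49) = 0.8161
σ'(1.49) = σ(1.49)(1 - σ(1.49)) = 0.8161 × 0.1839 = 0.1501
∂L/∂z = ∂L/∂h · σ'(z) = -3 × 0.1501 = -0.4503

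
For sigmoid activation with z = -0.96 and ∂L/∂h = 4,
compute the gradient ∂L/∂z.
∂L/∂z = 0.8009

σ(-0.96) = 0.2769
σ'(-0.96) = σ(-0.96)(1 - σ(-0.96)) = 0.2769 × 0.7231 = 0.2002
∂L/∂z = ∂L/∂h · σ'(z) = 4 × 0.2002 = 0.8009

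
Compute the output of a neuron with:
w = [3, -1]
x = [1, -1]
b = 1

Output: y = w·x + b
y = 5

y = (3)(1) + (-1)(-1) + 1 = 5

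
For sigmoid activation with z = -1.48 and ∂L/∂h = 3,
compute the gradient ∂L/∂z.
∂L/∂z = 0.4531

σ(-1.48) = 0.1854
σ'(-1.48) = σ(-1.48)(1 - σ(-1.48)) = 0.1854 × 0.8146 = 0.151
∂L/∂z = ∂L/∂h · σ'(z) = 3 × 0.151 = 0.4531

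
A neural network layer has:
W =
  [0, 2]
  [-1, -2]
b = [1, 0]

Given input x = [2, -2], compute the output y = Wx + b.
y = [-3, 2]

Wx = [0×2 + 2×-2, -1×2 + -2×-2]
   = [-4, 2]
y = Wx + b = [-4 + 1, 2 + 0] = [-3, 2]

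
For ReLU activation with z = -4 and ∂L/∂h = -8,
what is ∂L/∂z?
∂L/∂z = 0

h = ReLU(-4) = 0
Since z < 0: ∂h/∂z = 0
∂L/∂z = ∂L/∂h · ∂h/∂z = -8 × 0 = 0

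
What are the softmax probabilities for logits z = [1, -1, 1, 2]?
p = [0.206, 0.0279, 0.206, 0.5601]

exp(z) = [2.718, 0.3679, 2.718, 7.389]
Sum = 13.19
p = [0.206, 0.0279, 0.206, 0.5601]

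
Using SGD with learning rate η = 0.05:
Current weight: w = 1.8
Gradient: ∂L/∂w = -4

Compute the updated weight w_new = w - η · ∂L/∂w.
w_new = 2

w_new = w - η·∂L/∂w = 1.8 - 0.05×(-4) = 1.8 - (-0.2) = 2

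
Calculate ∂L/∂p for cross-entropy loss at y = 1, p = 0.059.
∂L/∂p = -16.95

∂L/∂p = -y/p + (1-y)/(1-p) = -1/0.059 + 0 = -16.95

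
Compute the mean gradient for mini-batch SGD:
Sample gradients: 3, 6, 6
Average gradient = 5

Average = (1/3)(3 + 6 + 6) = 15/3 = 5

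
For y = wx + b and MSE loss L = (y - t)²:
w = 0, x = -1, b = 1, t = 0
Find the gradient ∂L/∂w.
∂L/∂w = -2

y = wx + b = (0)(-1) + 1 = 1
∂L/∂y = 2(y - t) = 2(1 - 0) = 2
∂y/∂w = x = -1
∂L/∂w = ∂L/∂y · ∂y/∂w = 2 × -1 = -2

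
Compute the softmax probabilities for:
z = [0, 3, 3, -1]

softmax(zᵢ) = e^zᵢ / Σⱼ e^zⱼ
p = [0.0241, 0.4835, 0.4835, 0.0089]

exp(z) = [1, 20.09, 20.09, 0.3679]
Sum = 41.54
p = [0.0241, 0.4835, 0.4835, 0.0089]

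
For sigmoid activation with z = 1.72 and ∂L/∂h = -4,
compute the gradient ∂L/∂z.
∂L/∂z = -0.5152

σ(1.72) = 0.8481
σ'(1.72) = σ(1.72)(1 - σ(1.72)) = 0.8481 × 0.1519 = 0.1288
∂L/∂z = ∂L/∂h · σ'(z) = -4 × 0.1288 = -0.5152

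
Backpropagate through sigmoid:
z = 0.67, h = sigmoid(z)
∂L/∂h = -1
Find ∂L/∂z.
∂L/∂z = -0.2239

σ(0.67) = 0.6615
σ'(0.67) = σ(0.67)(1 - σ(0.67)) = 0.6615 × 0.3385 = 0.2239
∂L/∂z = ∂L/∂h · σ'(z) = -1 × 0.2239 = -0.2239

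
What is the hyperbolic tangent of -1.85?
-0.9517

tanh(-1.85) = (e^(-1.85) - e^(1.85))/(e^(-1.85) + e^(1.85)) = -0.9517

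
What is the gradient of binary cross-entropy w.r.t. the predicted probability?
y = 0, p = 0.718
∂L/∂p = 3.546

∂L/∂p = -y/p + (1-y)/(1-p) = 0 + 1/0.282 = 3.546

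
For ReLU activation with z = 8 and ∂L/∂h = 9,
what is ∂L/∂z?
∂L/∂z = 9

h = ReLU(8) = 8
Since z > 0: ∂h/∂z = 1
∂L/∂z = ∂L/∂h · ∂h/∂z = 9 × 1 = 9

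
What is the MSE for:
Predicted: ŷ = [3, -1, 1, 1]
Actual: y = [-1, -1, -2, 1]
MSE = 6.25

MSE = (1/4)((3--1)² + (-1--1)² + (1--2)² + (1-1)²) = (1/4)(16 + 0 + 9 + 0) = 6.25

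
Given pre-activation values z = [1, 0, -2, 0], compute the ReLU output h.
h = [1, 0, 0, 0]

ReLU applied element-wise: max(0,1)=1, max(0,0)=0, max(0,-2)=0, max(0,0)=0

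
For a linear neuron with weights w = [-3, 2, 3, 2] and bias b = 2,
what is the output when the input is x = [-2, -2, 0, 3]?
y = 10

y = (-3)(-2) + (2)(-2) + (3)(0) + (2)(3) + 2 = 10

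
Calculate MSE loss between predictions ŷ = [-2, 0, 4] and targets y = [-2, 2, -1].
MSE = 9.667

MSE = (1/3)((-2--2)² + (0-2)² + (4--1)²) = (1/3)(0 + 4 + 25) = 9.667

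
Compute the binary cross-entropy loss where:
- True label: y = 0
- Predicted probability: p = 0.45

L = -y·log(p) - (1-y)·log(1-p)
L = 0.5978

L = -0·log(0.45) - 1·log(0.55) = -log(0.55) = 0.5978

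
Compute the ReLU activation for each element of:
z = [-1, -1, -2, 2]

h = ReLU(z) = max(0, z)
h = [0, 0, 0, 2]

ReLU applied element-wise: max(0,-1)=0, max(0,-1)=0, max(0,-2)=0, max(0,2)=2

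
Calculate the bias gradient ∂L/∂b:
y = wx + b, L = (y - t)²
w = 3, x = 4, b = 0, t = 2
∂L/∂b = 20

y = wx + b = (3)(4) + 0 = 12
∂L/∂y = 2(y - t) = 2(12 - 2) = 20
∂y/∂b = 1
∂L/∂b = ∂L/∂y · ∂y/∂b = 20 × 1 = 20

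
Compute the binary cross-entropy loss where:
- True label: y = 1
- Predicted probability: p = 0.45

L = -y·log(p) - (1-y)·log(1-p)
L = 0.7985

L = -1·log(0.45) - 0·log(0.55) = -log(0.45) = 0.7985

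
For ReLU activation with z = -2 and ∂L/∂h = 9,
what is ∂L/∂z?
∂L/∂z = 0

h = ReLU(-2) = 0
Since z < 0: ∂h/∂z = 0
∂L/∂z = ∂L/∂h · ∂h/∂z = 9 × 0 = 0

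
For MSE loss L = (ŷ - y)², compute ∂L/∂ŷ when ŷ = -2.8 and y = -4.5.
∂L/∂ŷ = 3.4

∂L/∂ŷ = 2(ŷ - y) = 2(-2.8 - -4.5) = 2(1.7) = 3.4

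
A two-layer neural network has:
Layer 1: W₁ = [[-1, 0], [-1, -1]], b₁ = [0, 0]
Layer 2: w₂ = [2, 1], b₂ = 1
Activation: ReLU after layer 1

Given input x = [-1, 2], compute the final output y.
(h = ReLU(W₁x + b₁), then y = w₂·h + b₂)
y = 3

Layer 1 pre-activation: z₁ = [1, -1]
After ReLU: h = [1, 0]
Layer 2 output: y = 2×1 + 1×0 + 1 = 3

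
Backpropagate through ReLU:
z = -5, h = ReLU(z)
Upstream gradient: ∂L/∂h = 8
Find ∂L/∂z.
∂L/∂z = 0

h = ReLU(-5) = 0
Since z < 0: ∂h/∂z = 0
∂L/∂z = ∂L/∂h · ∂h/∂z = 8 × 0 = 0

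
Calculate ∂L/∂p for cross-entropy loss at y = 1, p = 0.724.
∂L/∂p = -1.381

∂L/∂p = -y/p + (1-y)/(1-p) = -1/0.724 + 0 = -1.381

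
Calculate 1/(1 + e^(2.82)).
0.05625

sigmoid(-2.82) = 1/(1 + e^(2.82)) = 1/(1 + 16.78) = 0.05625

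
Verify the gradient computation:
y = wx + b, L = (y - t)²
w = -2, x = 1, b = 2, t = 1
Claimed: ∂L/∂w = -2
Correct

y = (-2)(1) + 2 = 0
∂L/∂y = 2(y - t) = 2(0 - 1) = -2
∂y/∂w = x = 1
∂L/∂w = -2 × 1 = -2

Claimed value: -2
Correct: The correct gradient is -2.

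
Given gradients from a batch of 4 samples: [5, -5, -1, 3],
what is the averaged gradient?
Average gradient = 0.5

Average = (1/4)(5 + -5 + -1 + 3) = 2/4 = 0.5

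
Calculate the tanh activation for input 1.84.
0.9508

tanh(1.84) = (e^(1.84) - e^(-1.84))/(e^(1.84) + e^(-1.84)) = 0.9508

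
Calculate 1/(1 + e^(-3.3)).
0.9644

sigmoid(3.3) = 1/(1 + e^(-3.3)) = 1/(1 + 0.03688) = 0.9644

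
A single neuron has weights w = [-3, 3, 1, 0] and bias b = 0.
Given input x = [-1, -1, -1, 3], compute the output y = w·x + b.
y = -1

y = (-3)(-1) + (3)(-1) + (1)(-1) + (0)(3) + 0 = -1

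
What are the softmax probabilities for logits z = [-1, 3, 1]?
p = [0.0159, 0.8668, 0.1173]

exp(z) = [0.3679, 20.09, 2.718]
Sum = 23.17
p = [0.0159, 0.8668, 0.1173]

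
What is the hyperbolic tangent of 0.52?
0.4777

tanh(0.52) = (e^(0.52) - e^(-0.52))/(e^(0.52) + e^(-0.52)) = 0.4777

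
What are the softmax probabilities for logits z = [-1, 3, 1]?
p = [0.0159, 0.8668, 0.1173]

exp(z) = [0.3679, 20.09, 2.718]
Sum = 23.17
p = [0.0159, 0.8668, 0.1173]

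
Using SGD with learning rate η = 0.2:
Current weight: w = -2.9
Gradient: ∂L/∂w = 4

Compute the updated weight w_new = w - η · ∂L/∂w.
w_new = -3.7

w_new = w - η·∂L/∂w = -2.9 - 0.2×(4) = -2.9 - (0.8) = -3.7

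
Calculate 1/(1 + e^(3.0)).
0.04743

sigmoid(-3.0) = 1/(1 + e^(3.0)) = 1/(1 + 20.09) = 0.04743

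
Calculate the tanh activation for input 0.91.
0.7211

tanh(0.91) = (e^(0.91) - e^(-0.91))/(e^(0.91) + e^(-0.91)) = 0.7211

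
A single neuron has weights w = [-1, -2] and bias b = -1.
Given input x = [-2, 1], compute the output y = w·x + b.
y = -1

y = (-1)(-2) + (-2)(1) + -1 = -1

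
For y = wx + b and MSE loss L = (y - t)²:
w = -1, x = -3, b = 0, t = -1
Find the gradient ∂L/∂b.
∂L/∂b = 8

y = wx + b = (-1)(-3) + 0 = 3
∂L/∂y = 2(y - t) = 2(3 - -1) = 8
∂y/∂b = 1
∂L/∂b = ∂L/∂y · ∂y/∂b = 8 × 1 = 8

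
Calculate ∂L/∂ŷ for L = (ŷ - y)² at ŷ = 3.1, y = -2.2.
∂L/∂ŷ = 10.6

∂L/∂ŷ = 2(ŷ - y) = 2(3.1 - -2.2) = 2(5.3) = 10.6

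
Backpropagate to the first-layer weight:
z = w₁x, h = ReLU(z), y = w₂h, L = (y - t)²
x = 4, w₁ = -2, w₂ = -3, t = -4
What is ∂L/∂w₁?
∂L/∂w₁ = 0

Forward pass:
z = w₁x = -2×4 = -8
h = ReLU(-8) = 0
y = w₂h = -3×0 = 0

Backward pass:
∂L/∂y = 2(y - t) = 2(0 - -4) = 8
∂y/∂h = w₂ = -3
∂h/∂z = 0 (ReLU derivative)
∂z/∂w₁ = x = 4

∂L/∂w₁ = 8 × -3 × 0 × 4 = 0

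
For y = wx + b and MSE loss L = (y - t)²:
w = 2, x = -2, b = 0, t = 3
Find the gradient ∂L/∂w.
∂L/∂w = 28

y = wx + b = (2)(-2) + 0 = -4
∂L/∂y = 2(y - t) = 2(-4 - 3) = -14
∂y/∂w = x = -2
∂L/∂w = ∂L/∂y · ∂y/∂w = -14 × -2 = 28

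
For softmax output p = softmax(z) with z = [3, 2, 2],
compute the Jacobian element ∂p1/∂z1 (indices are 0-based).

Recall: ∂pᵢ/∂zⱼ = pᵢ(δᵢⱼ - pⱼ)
∂p1/∂z1 = 0.167

p = softmax(z) = [0.5761, 0.2119, 0.2119]
p1 = 0.2119

∂p1/∂z1 = p1(1 - p1) = 0.2119 × (1 - 0.2119) = 0.167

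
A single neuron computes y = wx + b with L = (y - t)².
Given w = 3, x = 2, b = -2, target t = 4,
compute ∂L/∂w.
∂L/∂w = 0

y = wx + b = (3)(2) + -2 = 4
∂L/∂y = 2(y - t) = 2(4 - 4) = 0
∂y/∂w = x = 2
∂L/∂w = ∂L/∂y · ∂y/∂w = 0 × 2 = 0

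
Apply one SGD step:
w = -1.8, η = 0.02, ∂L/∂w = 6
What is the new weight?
w_new = -1.92

w_new = w - η·∂L/∂w = -1.8 - 0.02×(6) = -1.8 - (0.12) = -1.92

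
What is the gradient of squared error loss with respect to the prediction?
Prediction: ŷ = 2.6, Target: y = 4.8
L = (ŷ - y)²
∂L/∂ŷ = -4.4

∂L/∂ŷ = 2(ŷ - y) = 2(2.6 - 4.8) = 2(-2.2) = -4.4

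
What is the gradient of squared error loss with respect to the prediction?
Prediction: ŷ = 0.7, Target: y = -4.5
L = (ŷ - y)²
∂L/∂ŷ = 10.4

∂L/∂ŷ = 2(ŷ - y) = 2(0.7 - -4.5) = 2(5.2) = 10.4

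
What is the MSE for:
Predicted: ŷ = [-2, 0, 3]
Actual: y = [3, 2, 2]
MSE = 10

MSE = (1/3)((-2-3)² + (0-2)² + (3-2)²) = (1/3)(25 + 4 + 1) = 10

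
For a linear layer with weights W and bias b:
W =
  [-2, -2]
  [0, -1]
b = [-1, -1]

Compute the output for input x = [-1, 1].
y = [-1, -2]

Wx = [-2×-1 + -2×1, 0×-1 + -1×1]
   = [0, -1]
y = Wx + b = [0 + -1, -1 + -1] = [-1, -2]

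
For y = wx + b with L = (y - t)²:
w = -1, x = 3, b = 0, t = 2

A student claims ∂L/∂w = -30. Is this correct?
Correct

y = (-1)(3) + 0 = -3
∂L/∂y = 2(y - t) = 2(-3 - 2) = -10
∂y/∂w = x = 3
∂L/∂w = -10 × 3 = -30

Claimed value: -30
Correct: The correct gradient is -30.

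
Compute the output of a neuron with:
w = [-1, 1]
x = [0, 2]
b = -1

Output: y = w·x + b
y = 1

y = (-1)(0) + (1)(2) + -1 = 1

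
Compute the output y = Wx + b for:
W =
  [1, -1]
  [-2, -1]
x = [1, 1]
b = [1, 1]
y = [1, -2]

Wx = [1×1 + -1×1, -2×1 + -1×1]
   = [0, -3]
y = Wx + b = [0 + 1, -3 + 1] = [1, -2]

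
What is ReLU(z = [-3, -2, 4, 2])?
h = [0, 0, 4, 2]

ReLU applied element-wise: max(0,-3)=0, max(0,-2)=0, max(0,4)=4, max(0,2)=2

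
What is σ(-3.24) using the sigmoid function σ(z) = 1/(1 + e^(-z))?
0.03769

sigmoid(-3.24) = 1/(1 + e^(3.24)) = 1/(1 + 25.53) = 0.03769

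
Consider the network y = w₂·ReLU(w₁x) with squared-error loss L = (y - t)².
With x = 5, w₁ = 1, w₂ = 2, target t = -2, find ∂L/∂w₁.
∂L/∂w₁ = 240

Forward pass:
z = w₁x = 1×5 = 5
h = ReLU(5) = 5
y = w₂h = 2×5 = 10

Backward pass:
∂L/∂y = 2(y - t) = 2(10 - -2) = 24
∂y/∂h = w₂ = 2
∂h/∂z = 1 (ReLU derivative)
∂z/∂w₁ = x = 5

∂L/∂w₁ = 24 × 2 × 1 × 5 = 240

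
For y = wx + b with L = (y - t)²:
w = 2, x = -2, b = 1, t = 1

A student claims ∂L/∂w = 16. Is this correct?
Correct

y = (2)(-2) + 1 = -3
∂L/∂y = 2(y - t) = 2(-3 - 1) = -8
∂y/∂w = x = -2
∂L/∂w = -8 × -2 = 16

Claimed value: 16
Correct: The correct gradient is 16.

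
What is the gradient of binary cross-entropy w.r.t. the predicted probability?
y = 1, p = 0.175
∂L/∂p = -5.714

∂L/∂p = -y/p + (1-y)/(1-p) = -1/0.175 + 0 = -5.714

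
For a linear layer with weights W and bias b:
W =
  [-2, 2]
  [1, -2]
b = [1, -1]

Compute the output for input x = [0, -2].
y = [-3, 3]

Wx = [-2×0 + 2×-2, 1×0 + -2×-2]
   = [-4, 4]
y = Wx + b = [-4 + 1, 4 + -1] = [-3, 3]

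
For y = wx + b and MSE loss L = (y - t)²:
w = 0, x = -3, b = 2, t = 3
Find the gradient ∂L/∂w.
∂L/∂w = 6

y = wx + b = (0)(-3) + 2 = 2
∂L/∂y = 2(y - t) = 2(2 - 3) = -2
∂y/∂w = x = -3
∂L/∂w = ∂L/∂y · ∂y/∂w = -2 × -3 = 6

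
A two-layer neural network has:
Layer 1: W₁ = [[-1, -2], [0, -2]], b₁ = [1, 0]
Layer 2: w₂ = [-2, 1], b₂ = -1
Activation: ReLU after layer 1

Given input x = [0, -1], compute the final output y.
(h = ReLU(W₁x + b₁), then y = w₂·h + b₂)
y = -5

Layer 1 pre-activation: z₁ = [3, 2]
After ReLU: h = [3, 2]
Layer 2 output: y = -2×3 + 1×2 + -1 = -5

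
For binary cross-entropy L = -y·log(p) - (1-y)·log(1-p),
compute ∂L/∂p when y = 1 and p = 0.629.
∂L/∂p = -1.59

∂L/∂p = -y/p + (1-y)/(1-p) = -1/0.629 + 0 = -1.59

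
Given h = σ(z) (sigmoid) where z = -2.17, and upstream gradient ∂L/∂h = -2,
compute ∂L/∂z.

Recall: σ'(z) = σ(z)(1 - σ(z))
∂L/∂z = -0.184

σ(-2.17) = 0.1025
σ'(-2.17) = σ(-2.17)(1 - σ(-2.17)) = 0.1025 × 0.8975 = 0.09198
∂L/∂z = ∂L/∂h · σ'(z) = -2 × 0.09198 = -0.184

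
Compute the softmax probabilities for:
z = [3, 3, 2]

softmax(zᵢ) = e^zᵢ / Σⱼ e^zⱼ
p = [0.4223, 0.4223, 0.1554]

exp(z) = [20.09, 20.09, 7.389]
Sum = 47.56
p = [0.4223, 0.4223, 0.1554]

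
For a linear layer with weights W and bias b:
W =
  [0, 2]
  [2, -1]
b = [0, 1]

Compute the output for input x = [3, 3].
y = [6, 4]

Wx = [0×3 + 2×3, 2×3 + -1×3]
   = [6, 3]
y = Wx + b = [6 + 0, 3 + 1] = [6, 4]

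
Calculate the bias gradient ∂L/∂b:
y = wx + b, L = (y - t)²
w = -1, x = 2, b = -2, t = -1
∂L/∂b = -6

y = wx + b = (-1)(2) + -2 = -4
∂L/∂y = 2(y - t) = 2(-4 - -1) = -6
∂y/∂b = 1
∂L/∂b = ∂L/∂y · ∂y/∂b = -6 × 1 = -6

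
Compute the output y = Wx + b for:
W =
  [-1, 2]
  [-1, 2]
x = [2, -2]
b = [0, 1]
y = [-6, -5]

Wx = [-1×2 + 2×-2, -1×2 + 2×-2]
   = [-6, -6]
y = Wx + b = [-6 + 0, -6 + 1] = [-6, -5]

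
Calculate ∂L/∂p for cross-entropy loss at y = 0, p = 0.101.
∂L/∂p = 1.112

∂L/∂p = -y/p + (1-y)/(1-p) = 0 + 1/0.899 = 1.112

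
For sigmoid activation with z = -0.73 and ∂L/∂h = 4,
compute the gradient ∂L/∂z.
∂L/∂z = 0.8778

σ(-0.73) = 0.3252
σ'(-0.73) = σ(-0.73)(1 - σ(-0.73)) = 0.3252 × 0.6748 = 0.2194
∂L/∂z = ∂L/∂h · σ'(z) = 4 × 0.2194 = 0.8778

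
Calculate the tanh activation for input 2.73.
0.9915

tanh(2.73) = (e^(2.73) - e^(-2.73))/(e^(2.73) + e^(-2.73)) = 0.9915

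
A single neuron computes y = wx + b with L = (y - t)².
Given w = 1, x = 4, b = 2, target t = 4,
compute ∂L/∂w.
∂L/∂w = 16

y = wx + b = (1)(4) + 2 = 6
∂L/∂y = 2(y - t) = 2(6 - 4) = 4
∂y/∂w = x = 4
∂L/∂w = ∂L/∂y · ∂y/∂w = 4 × 4 = 16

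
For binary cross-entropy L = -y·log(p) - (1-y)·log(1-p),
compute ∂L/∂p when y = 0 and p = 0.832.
∂L/∂p = 5.952

∂L/∂p = -y/p + (1-y)/(1-p) = 0 + 1/0.168 = 5.952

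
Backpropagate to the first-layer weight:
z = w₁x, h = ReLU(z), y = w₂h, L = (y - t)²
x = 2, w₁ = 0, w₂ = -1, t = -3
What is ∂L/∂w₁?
∂L/∂w₁ = 0

Forward pass:
z = w₁x = 0×2 = 0
h = ReLU(0) = 0
y = w₂h = -1×0 = 0

Backward pass:
∂L/∂y = 2(y - t) = 2(0 - -3) = 6
∂y/∂h = w₂ = -1
∂h/∂z = 0 (ReLU derivative)
∂z/∂w₁ = x = 2

∂L/∂w₁ = 6 × -1 × 0 × 2 = 0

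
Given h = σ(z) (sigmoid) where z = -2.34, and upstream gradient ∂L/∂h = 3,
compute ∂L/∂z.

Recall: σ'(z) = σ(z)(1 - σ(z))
∂L/∂z = 0.2404

σ(-2.34) = 0.08786
σ'(-2.34) = σ(-2.34)(1 - σ(-2.34)) = 0.08786 × 0.9121 = 0.08014
∂L/∂z = ∂L/∂h · σ'(z) = 3 × 0.08014 = 0.2404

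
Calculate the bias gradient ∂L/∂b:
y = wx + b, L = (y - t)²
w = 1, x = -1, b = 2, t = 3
∂L/∂b = -4

y = wx + b = (1)(-1) + 2 = 1
∂L/∂y = 2(y - t) = 2(1 - 3) = -4
∂y/∂b = 1
∂L/∂b = ∂L/∂y · ∂y/∂b = -4 × 1 = -4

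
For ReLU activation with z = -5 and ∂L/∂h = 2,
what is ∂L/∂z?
∂L/∂z = 0

h = ReLU(-5) = 0
Since z < 0: ∂h/∂z = 0
∂L/∂z = ∂L/∂h · ∂h/∂z = 2 × 0 = 0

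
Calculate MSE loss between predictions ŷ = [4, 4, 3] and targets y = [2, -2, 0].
MSE = 16.33

MSE = (1/3)((4-2)² + (4--2)² + (3-0)²) = (1/3)(4 + 36 + 9) = 16.33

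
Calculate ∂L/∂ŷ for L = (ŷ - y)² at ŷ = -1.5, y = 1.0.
∂L/∂ŷ = -5.0

∂L/∂ŷ = 2(ŷ - y) = 2(-1.5 - 1.0) = 2(-2.5) = -5.0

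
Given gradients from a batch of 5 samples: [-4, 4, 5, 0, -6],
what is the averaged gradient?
Average gradient = -0.2

Average = (1/5)(-4 + 4 + 5 + 0 + -6) = -1/5 = -0.2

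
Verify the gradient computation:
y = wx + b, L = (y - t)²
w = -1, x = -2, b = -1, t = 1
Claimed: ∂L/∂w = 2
Incorrect

y = (-1)(-2) + -1 = 1
∂L/∂y = 2(y - t) = 2(1 - 1) = 0
∂y/∂w = x = -2
∂L/∂w = 0 × -2 = 0

Claimed value: 2
Incorrect: The correct gradient is 0.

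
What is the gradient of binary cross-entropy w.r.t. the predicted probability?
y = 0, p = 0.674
∂L/∂p = 3.067

∂L/∂p = -y/p + (1-y)/(1-p) = 0 + 1/0.326 = 3.067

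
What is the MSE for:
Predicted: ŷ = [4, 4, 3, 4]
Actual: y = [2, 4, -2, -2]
MSE = 16.25

MSE = (1/4)((4-2)² + (4-4)² + (3--2)² + (4--2)²) = (1/4)(4 + 0 + 25 + 36) = 16.25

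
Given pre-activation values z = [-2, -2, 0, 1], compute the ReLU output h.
h = [0, 0, 0, 1]

ReLU applied element-wise: max(0,-2)=0, max(0,-2)=0, max(0,0)=0, max(0,1)=1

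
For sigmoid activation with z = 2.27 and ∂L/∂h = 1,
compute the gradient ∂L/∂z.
∂L/∂z = 0.08487

σ(2.27) = 0.9064
σ'(2.27) = σ(2.27)(1 - σ(2.27)) = 0.9064 × 0.09364 = 0.08487
∂L/∂z = ∂L/∂h · σ'(z) = 1 × 0.08487 = 0.08487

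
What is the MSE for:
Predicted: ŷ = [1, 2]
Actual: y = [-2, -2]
MSE = 12.5

MSE = (1/2)((1--2)² + (2--2)²) = (1/2)(9 + 16) = 12.5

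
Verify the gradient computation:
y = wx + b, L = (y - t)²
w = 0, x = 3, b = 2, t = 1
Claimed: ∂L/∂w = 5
Incorrect

y = (0)(3) + 2 = 2
∂L/∂y = 2(y - t) = 2(2 - 1) = 2
∂y/∂w = x = 3
∂L/∂w = 2 × 3 = 6

Claimed value: 5
Incorrect: The correct gradient is 6.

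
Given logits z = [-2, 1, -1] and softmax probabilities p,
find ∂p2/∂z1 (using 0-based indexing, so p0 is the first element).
∂p2/∂z1 = -0.09636

p = softmax(z) = [0.04201, 0.8438, 0.1142]
p2 = 0.1142, p1 = 0.8438

∂p2/∂z1 = -p2 × p1 = -0.1142 × 0.8438 = -0.09636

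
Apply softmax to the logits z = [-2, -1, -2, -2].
p = [0.1749, 0.4754, 0.1749, 0.1749]

exp(z) = [0.1353, 0.3679, 0.1353, 0.1353]
Sum = 0.7739
p = [0.1749, 0.4754, 0.1749, 0.1749]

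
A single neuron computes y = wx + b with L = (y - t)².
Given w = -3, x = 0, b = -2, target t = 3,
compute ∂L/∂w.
∂L/∂w = 0

y = wx + b = (-3)(0) + -2 = -2
∂L/∂y = 2(y - t) = 2(-2 - 3) = -10
∂y/∂w = x = 0
∂L/∂w = ∂L/∂y · ∂y/∂w = -10 × 0 = 0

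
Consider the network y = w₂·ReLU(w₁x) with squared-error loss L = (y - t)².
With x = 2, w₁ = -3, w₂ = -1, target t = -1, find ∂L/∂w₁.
∂L/∂w₁ = 0

Forward pass:
z = w₁x = -3×2 = -6
h = ReLU(-6) = 0
y = w₂h = -1×0 = 0

Backward pass:
∂L/∂y = 2(y - t) = 2(0 - -1) = 2
∂y/∂h = w₂ = -1
∂h/∂z = 0 (ReLU derivative)
∂z/∂w₁ = x = 2

∂L/∂w₁ = 2 × -1 × 0 × 2 = 0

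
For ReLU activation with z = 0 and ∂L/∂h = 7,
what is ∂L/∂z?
∂L/∂z = 0

h = ReLU(0) = 0
At z = 0: ∂h/∂z = 0 (by convention)
∂L/∂z = ∂L/∂h · ∂h/∂z = 7 × 0 = 0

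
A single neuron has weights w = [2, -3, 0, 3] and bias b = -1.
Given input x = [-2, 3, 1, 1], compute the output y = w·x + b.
y = -11

y = (2)(-2) + (-3)(3) + (0)(1) + (3)(1) + -1 = -11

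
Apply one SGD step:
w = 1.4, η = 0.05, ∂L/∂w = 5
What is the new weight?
w_new = 1.15

w_new = w - η·∂L/∂w = 1.4 - 0.05×(5) = 1.4 - (0.25) = 1.15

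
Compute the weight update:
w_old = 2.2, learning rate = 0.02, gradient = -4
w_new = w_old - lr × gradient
w_new = 2.28

w_new = w - η·∂L/∂w = 2.2 - 0.02×(-4) = 2.2 - (-0.08) = 2.28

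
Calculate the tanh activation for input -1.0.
-0.7616

tanh(-1.0) = (e^(-1.0) - e^(1.0))/(e^(-1.0) + e^(1.0)) = -0.7616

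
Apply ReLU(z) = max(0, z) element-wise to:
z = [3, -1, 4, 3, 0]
h = [3, 0, 4, 3, 0]

ReLU applied element-wise: max(0,3)=3, max(0,-1)=0, max(0,4)=4, max(0,3)=3, max(0,0)=0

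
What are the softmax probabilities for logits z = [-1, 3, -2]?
p = [0.0179, 0.9756, 0.0066]

exp(z) = [0.3679, 20.09, 0.1353]
Sum = 20.59
p = [0.0179, 0.9756, 0.0066]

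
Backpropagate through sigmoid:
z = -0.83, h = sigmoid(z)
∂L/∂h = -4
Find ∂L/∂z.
∂L/∂z = -0.8458

σ(-0.83) = 0.3036
σ'(-0.83) = σ(-0.83)(1 - σ(-0.83)) = 0.3036 × 0.6964 = 0.2114
∂L/∂z = ∂L/∂h · σ'(z) = -4 × 0.2114 = -0.8458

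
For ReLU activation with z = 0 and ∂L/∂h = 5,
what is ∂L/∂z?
∂L/∂z = 0

h = ReLU(0) = 0
At z = 0: ∂h/∂z = 0 (by convention)
∂L/∂z = ∂L/∂h · ∂h/∂z = 5 × 0 = 0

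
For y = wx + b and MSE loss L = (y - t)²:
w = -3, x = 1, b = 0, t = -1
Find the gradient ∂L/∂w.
∂L/∂w = -4

y = wx + b = (-3)(1) + 0 = -3
∂L/∂y = 2(y - t) = 2(-3 - -1) = -4
∂y/∂w = x = 1
∂L/∂w = ∂L/∂y · ∂y/∂w = -4 × 1 = -4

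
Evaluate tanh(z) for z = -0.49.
-0.4542

tanh(-0.49) = (e^(-0.49) - e^(0.49))/(e^(-0.49) + e^(0.49)) = -0.4542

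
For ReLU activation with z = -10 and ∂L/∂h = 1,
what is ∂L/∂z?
∂L/∂z = 0

h = ReLU(-10) = 0
Since z < 0: ∂h/∂z = 0
∂L/∂z = ∂L/∂h · ∂h/∂z = 1 × 0 = 0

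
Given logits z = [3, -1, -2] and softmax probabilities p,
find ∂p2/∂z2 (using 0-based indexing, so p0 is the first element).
∂p2/∂z2 = 0.00653

p = softmax(z) = [0.9756, 0.01787, 0.006573]
p2 = 0.006573

∂p2/∂z2 = p2(1 - p2) = 0.006573 × (1 - 0.006573) = 0.00653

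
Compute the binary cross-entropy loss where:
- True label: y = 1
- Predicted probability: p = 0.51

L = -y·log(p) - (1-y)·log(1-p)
L = 0.6733

L = -1·log(0.51) - 0·log(0.49) = -log(0.51) = 0.6733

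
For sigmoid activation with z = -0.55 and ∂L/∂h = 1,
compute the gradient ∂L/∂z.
∂L/∂z = 0.232

σ(-0.55) = 0.3659
σ'(-0.55) = σ(-0.55)(1 - σ(-0.55)) = 0.3659 × 0.6341 = 0.232
∂L/∂z = ∂L/∂h · σ'(z) = 1 × 0.232 = 0.232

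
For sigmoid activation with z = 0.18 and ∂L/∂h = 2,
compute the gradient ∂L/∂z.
∂L/∂z = 0.496

σ(0.18) = 0.5449
σ'(0.18) = σ(0.18)(1 - σ(0.18)) = 0.5449 × 0.4551 = 0.248
∂L/∂z = ∂L/∂h · σ'(z) = 2 × 0.248 = 0.496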